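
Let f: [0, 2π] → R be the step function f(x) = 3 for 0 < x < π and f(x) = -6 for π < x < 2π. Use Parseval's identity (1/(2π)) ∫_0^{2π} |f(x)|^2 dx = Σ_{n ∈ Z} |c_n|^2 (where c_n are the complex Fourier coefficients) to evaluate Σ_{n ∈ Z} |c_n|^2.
Σ |c_n|^2 = 45/2

Parseval equates the L^2 energy of f (normalised by 1/(2π)) with the ℓ^2 sum of its Fourier coefficients: (1/(2π)) ∫_0^{2π} |f|^2 = Σ |c_n|^2.
Compute the left side: (1/(2π)) [∫_0^π 3^2 dx + ∫_π^{2π} (-6)^2 dx] = (1/(2π)) · (9π + 36π) = (9 + 36)/2 = 45/2.
So Σ_{n ∈ Z} |c_n|^2 = 45/2.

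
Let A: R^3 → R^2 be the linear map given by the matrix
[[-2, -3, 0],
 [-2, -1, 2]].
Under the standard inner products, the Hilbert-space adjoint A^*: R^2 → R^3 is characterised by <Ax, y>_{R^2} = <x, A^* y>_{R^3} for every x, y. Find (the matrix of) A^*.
A^* = A^T =
[[-2, -2],
 [-3, -1],
 [0, 2]]

For real matrices with standard dot products, the defining identity <Ax, y> = <x, A^* y> gives (Ax)^T y = x^T (A^*) y, i.e. x^T A^T y = x^T (A^*) y. Since this holds for all x, y, we must have A^* = A^T. Therefore
A^* =
[[-2, -2],
 [-3, -1],
 [0, 2]].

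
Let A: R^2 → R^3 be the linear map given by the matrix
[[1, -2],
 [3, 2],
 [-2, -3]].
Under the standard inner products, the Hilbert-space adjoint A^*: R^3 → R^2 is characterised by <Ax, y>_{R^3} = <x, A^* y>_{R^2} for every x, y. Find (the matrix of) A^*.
A^* = A^T =
[[1, 3, -2],
 [-2, 2, -3]]

For real matrices with standard dot products, the defining identity <Ax, y> = <x, A^* y> gives (Ax)^T y = x^T (A^*) y, i.e. x^T A^T y = x^T (A^*) y. Since this holds for all x, y, we must have A^* = A^T. Therefore
A^* =
[[1, 3, -2],
 [-2, 2, -3]].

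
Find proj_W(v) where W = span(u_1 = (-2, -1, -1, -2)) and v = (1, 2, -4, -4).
proj_W(v) = (-8/5, -4/5, -4/5, -8/5)

Set up U = [u_1 | ... | u_1] ∈ R^(4×1). The projector onto W = col(U) is P = U (U^T U)^(-1) U^T.
Compute U^T U =
  [10],
and U^T v = (8).
Solve U^T U · c = U^T v for the coefficients: c = (4/5). The projection is proj_W(v) = U c.
Check: (v - proj_W(v)) · u_1 = 0  (should be 0).
Result: proj_W(v) = (-8/5, -4/5, -4/5, -8/5).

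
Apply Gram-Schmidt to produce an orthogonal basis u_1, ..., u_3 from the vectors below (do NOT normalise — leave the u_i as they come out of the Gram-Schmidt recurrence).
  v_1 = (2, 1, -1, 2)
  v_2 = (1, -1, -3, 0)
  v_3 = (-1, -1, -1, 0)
Orthogonal basis:
  u_1 = (2, 1, -1, 2)
  u_2 = (1/5, -7/5, -13/5, -4/5)
  u_3 = (-32/47, -11/47, -7/47, 34/47)

Apply the Gram-Schmidt recurrence
  u_1 = v_1
  u_i = v_i − Σ_{j<i} ((v_i · u_j) / (u_j · u_j)) · u_j.

Step by step this gives:
  u_1 = (2, 1, -1, 2)
  u_2 = (1/5, -7/5, -13/5, -4/5)
  u_3 = (-32/47, -11/47, -7/47, 34/47)

Orthogonality check:
  u_2 · u_1 = 0 (should be 0)
  u_3 · u_1 = 0 (should be 0)
  u_3 · u_2 = 0 (should be 0)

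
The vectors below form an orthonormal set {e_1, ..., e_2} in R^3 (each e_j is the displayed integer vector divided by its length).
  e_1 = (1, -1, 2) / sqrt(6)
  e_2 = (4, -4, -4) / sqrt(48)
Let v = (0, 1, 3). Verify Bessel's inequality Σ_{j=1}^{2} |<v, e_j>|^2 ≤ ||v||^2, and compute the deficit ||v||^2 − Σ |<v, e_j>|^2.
Σ |<v, e_j>|^2 = 19/2; ||v||^2 = 10; deficit = 1/2

Write each e_j = u_j / sqrt(<u_j, u_j>) where u_j is the displayed integer vector. Then <v, e_j> = <v, u_j> / sqrt(<u_j, u_j>), so |<v, e_j>|^2 = <v, u_j>^2 / <u_j, u_j>.
Coefficients: <v, e_1> = 5/sqrt(6), <v, e_2> = -16/sqrt(48).
Square and sum: Σ |<v, e_j>|^2 = 19/2.
Compute ||v||^2 = v·v = 10.
Deficit = 10 − 19/2 = 1/2 ≥ 0, confirming Bessel's inequality. (The deficit equals ||v − Σ <v,e_j> e_j||^2, the squared distance from v to span{e_j}.)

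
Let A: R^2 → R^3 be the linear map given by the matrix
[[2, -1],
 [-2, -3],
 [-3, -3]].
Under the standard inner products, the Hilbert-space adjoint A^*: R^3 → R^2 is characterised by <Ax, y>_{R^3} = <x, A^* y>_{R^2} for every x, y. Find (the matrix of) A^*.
A^* = A^T =
[[2, -2, -3],
 [-1, -3, -3]]

For real matrices with standard dot products, the defining identity <Ax, y> = <x, A^* y> gives (Ax)^T y = x^T (A^*) y, i.e. x^T A^T y = x^T (A^*) y. Since this holds for all x, y, we must have A^* = A^T. Therefore
A^* =
[[2, -2, -3],
 [-1, -3, -3]].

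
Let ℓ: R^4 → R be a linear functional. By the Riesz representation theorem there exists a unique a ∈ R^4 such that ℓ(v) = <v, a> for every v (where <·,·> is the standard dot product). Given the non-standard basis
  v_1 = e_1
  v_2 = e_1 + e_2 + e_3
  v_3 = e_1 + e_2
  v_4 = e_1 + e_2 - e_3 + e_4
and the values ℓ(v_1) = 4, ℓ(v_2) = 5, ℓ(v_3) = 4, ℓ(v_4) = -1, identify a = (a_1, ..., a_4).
a = (4, 0, 1, -4)

Write a = (a_1, ..., a_4) in the standard basis. For each basis vector v_i, ℓ(v_i) = <v_i, a> is a linear equation in the a_j's. Collect the n equations into a matrix system V a = ℓ, where row i of V is v_i (expressed in the standard basis). Since V is invertible (lower-triangular with 1s on the diagonal, up to permutation), solve by back-substitution:
  V =
[[1, 0, 0, 0],
 [1, 1, 1, 0],
 [1, 1, 0, 0],
 [1, 1, -1, 1]]
  V a = (4, 5, 4, -1)
Solving gives a = (4, 0, 1, -4).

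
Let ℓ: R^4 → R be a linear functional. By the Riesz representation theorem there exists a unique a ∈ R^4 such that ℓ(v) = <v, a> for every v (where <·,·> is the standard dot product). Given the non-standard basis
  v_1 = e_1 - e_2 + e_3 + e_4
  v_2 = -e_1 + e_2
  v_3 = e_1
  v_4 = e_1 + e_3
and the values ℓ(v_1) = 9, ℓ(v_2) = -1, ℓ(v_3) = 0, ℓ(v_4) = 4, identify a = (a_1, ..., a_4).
a = (0, -1, 4, 4)

Write a = (a_1, ..., a_4) in the standard basis. For each basis vector v_i, ℓ(v_i) = <v_i, a> is a linear equation in the a_j's. Collect the n equations into a matrix system V a = ℓ, where row i of V is v_i (expressed in the standard basis). Since V is invertible (lower-triangular with 1s on the diagonal, up to permutation), solve by back-substitution:
  V =
[[1, -1, 1, 1],
 [-1, 1, 0, 0],
 [1, 0, 0, 0],
 [1, 0, 1, 0]]
  V a = (9, -1, 0, 4)
Solving gives a = (0, -1, 4, 4).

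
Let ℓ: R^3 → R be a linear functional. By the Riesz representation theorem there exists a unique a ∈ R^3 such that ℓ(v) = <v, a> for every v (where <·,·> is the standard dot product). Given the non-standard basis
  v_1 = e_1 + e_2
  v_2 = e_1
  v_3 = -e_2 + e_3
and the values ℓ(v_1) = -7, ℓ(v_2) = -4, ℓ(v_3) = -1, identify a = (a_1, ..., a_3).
a = (-4, -3, -4)

Write a = (a_1, ..., a_3) in the standard basis. For each basis vector v_i, ℓ(v_i) = <v_i, a> is a linear equation in the a_j's. Collect the n equations into a matrix system V a = ℓ, where row i of V is v_i (expressed in the standard basis). Since V is invertible (lower-triangular with 1s on the diagonal, up to permutation), solve by back-substitution:
  V =
[[1, 1, 0],
 [1, 0, 0],
 [0, -1, 1]]
  V a = (-7, -4, -1)
Solving gives a = (-4, -3, -4).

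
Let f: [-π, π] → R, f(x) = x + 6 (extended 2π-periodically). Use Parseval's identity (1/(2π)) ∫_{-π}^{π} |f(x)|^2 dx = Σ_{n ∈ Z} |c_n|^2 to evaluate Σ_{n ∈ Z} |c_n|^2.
Σ |c_n|^2 = π^2/3 + 36

Expand and integrate term by term over [-π, π]:
  ∫ (x)^2 dx = 1·(2π^3/3); ∫ 2·1·(6)·x dx = 0 (odd integrand); ∫ 6^2 dx = 36·2π.
So (1/(2π)) ∫_{-π}^{π} (x + 6)^2 dx = 1π^2/3 + 36 = π^2/3 + 36.
Parseval ⇒ Σ |c_n|^2 = π^2/3 + 36.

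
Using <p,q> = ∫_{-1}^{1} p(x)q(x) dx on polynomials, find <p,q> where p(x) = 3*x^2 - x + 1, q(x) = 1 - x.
<p,q> = 14/3

Expand the product: p(x)·q(x) = -3*x^3 + 4*x^2 - 2*x + 1.
∫_{-1}^{1} of each monomial x^k gives [2/(k+1) if k even, 0 if k odd]. Integrating term-by-term (or equivalently evaluating the antiderivative F(x) = -3*x^4/4 + 4*x^3/3 - x^2 + x at the endpoints):
  F(1) − F(−1) = 7/12 − (-49/12) = 14/3.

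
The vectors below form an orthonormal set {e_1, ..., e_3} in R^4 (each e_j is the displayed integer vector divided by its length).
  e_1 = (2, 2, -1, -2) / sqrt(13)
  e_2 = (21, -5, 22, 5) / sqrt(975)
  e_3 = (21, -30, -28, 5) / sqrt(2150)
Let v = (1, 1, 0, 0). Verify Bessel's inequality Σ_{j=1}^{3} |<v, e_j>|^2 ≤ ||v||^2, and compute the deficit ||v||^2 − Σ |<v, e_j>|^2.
Σ |<v, e_j>|^2 = 395/258; ||v||^2 = 2; deficit = 121/258

Write each e_j = u_j / sqrt(<u_j, u_j>) where u_j is the displayed integer vector. Then <v, e_j> = <v, u_j> / sqrt(<u_j, u_j>), so |<v, e_j>|^2 = <v, u_j>^2 / <u_j, u_j>.
Coefficients: <v, e_1> = 4/sqrt(13), <v, e_2> = 16/sqrt(975), <v, e_3> = -9/sqrt(2150).
Square and sum: Σ |<v, e_j>|^2 = 395/258.
Compute ||v||^2 = v·v = 2.
Deficit = 2 − 395/258 = 121/258 ≥ 0, confirming Bessel's inequality. (The deficit equals ||v − Σ <v,e_j> e_j||^2, the squared distance from v to span{e_j}.)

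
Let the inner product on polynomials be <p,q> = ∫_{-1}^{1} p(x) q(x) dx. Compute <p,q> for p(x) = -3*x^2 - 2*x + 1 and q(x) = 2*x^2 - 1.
<p,q> = -16/15

Expand the product: p(x)·q(x) = -6*x^4 - 4*x^3 + 5*x^2 + 2*x - 1.
∫_{-1}^{1} of each monomial x^k gives [2/(k+1) if k even, 0 if k odd]. Integrating term-by-term (or equivalently evaluating the antiderivative F(x) = -6*x^5/5 - x^4 + 5*x^3/3 + x^2 - x at the endpoints):
  F(1) − F(−1) = -8/15 − (8/15) = -16/15.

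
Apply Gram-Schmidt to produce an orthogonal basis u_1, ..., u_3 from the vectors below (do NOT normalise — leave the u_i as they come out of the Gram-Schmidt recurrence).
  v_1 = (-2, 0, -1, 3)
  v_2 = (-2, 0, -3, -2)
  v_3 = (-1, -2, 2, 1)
Orthogonal basis:
  u_1 = (-2, 0, -1, 3)
  u_2 = (-13/7, 0, -41/14, -31/14)
  u_3 = (-99/79, -2, 90/79, -36/79)

Apply the Gram-Schmidt recurrence
  u_1 = v_1
  u_i = v_i − Σ_{j<i} ((v_i · u_j) / (u_j · u_j)) · u_j.

Step by step this gives:
  u_1 = (-2, 0, -1, 3)
  u_2 = (-13/7, 0, -41/14, -31/14)
  u_3 = (-99/79, -2, 90/79, -36/79)

Orthogonality check:
  u_2 · u_1 = 0 (should be 0)
  u_3 · u_1 = 0 (should be 0)
  u_3 · u_2 = 0 (should be 0)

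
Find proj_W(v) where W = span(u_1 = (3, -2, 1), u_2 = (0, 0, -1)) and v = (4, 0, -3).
proj_W(v) = (36/13, -24/13, -3)

Set up U = [u_1 | ... | u_2] ∈ R^(3×2). The projector onto W = col(U) is P = U (U^T U)^(-1) U^T.
Compute U^T U =
  [14, -1]
  [-1, 1],
and U^T v = (9, 3).
Solve U^T U · c = U^T v for the coefficients: c = (12/13, 51/13). The projection is proj_W(v) = U c.
Check: (v - proj_W(v)) · u_1 = 0  (should be 0).
Check: (v - proj_W(v)) · u_2 = 0  (should be 0).
Result: proj_W(v) = (36/13, -24/13, -3).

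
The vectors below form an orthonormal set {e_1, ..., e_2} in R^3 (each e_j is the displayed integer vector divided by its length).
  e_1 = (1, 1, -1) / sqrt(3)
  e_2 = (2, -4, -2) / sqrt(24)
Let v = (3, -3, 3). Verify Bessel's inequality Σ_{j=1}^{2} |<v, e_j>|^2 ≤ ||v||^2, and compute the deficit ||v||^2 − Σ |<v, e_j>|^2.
Σ |<v, e_j>|^2 = 9; ||v||^2 = 27; deficit = 18

Write each e_j = u_j / sqrt(<u_j, u_j>) where u_j is the displayed integer vector. Then <v, e_j> = <v, u_j> / sqrt(<u_j, u_j>), so |<v, e_j>|^2 = <v, u_j>^2 / <u_j, u_j>.
Coefficients: <v, e_1> = -3/sqrt(3), <v, e_2> = 12/sqrt(24).
Square and sum: Σ |<v, e_j>|^2 = 9.
Compute ||v||^2 = v·v = 27.
Deficit = 27 − 9 = 18 ≥ 0, confirming Bessel's inequality. (The deficit equals ||v − Σ <v,e_j> e_j||^2, the squared distance from v to span{e_j}.)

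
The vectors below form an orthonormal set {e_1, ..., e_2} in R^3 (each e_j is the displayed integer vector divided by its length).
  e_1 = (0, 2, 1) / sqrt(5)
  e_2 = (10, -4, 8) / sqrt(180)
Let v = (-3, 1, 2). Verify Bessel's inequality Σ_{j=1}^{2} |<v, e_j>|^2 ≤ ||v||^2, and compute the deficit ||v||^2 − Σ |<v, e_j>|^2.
Σ |<v, e_j>|^2 = 5; ||v||^2 = 14; deficit = 9

Write each e_j = u_j / sqrt(<u_j, u_j>) where u_j is the displayed integer vector. Then <v, e_j> = <v, u_j> / sqrt(<u_j, u_j>), so |<v, e_j>|^2 = <v, u_j>^2 / <u_j, u_j>.
Coefficients: <v, e_1> = 4/sqrt(5), <v, e_2> = -18/sqrt(180).
Square and sum: Σ |<v, e_j>|^2 = 5.
Compute ||v||^2 = v·v = 14.
Deficit = 14 − 5 = 9 ≥ 0, confirming Bessel's inequality. (The deficit equals ||v − Σ <v,e_j> e_j||^2, the squared distance from v to span{e_j}.)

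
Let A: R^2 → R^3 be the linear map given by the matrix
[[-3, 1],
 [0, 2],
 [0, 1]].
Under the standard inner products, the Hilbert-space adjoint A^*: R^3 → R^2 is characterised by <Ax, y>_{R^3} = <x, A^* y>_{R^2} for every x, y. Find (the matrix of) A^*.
A^* = A^T =
[[-3, 0, 0],
 [1, 2, 1]]

For real matrices with standard dot products, the defining identity <Ax, y> = <x, A^* y> gives (Ax)^T y = x^T (A^*) y, i.e. x^T A^T y = x^T (A^*) y. Since this holds for all x, y, we must have A^* = A^T. Therefore
A^* =
[[-3, 0, 0],
 [1, 2, 1]].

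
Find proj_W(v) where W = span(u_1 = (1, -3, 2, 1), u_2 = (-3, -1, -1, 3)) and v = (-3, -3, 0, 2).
proj_W(v) = (-28/13, -688/299, 22/299, 928/299)

Set up U = [u_1 | ... | u_2] ∈ R^(4×2). The projector onto W = col(U) is P = U (U^T U)^(-1) U^T.
Compute U^T U =
  [15, 1]
  [1, 20],
and U^T v = (8, 18).
Solve U^T U · c = U^T v for the coefficients: c = (142/299, 262/299). The projection is proj_W(v) = U c.
Check: (v - proj_W(v)) · u_1 = 0  (should be 0).
Check: (v - proj_W(v)) · u_2 = 0  (should be 0).
Result: proj_W(v) = (-28/13, -688/299, 22/299, 928/299).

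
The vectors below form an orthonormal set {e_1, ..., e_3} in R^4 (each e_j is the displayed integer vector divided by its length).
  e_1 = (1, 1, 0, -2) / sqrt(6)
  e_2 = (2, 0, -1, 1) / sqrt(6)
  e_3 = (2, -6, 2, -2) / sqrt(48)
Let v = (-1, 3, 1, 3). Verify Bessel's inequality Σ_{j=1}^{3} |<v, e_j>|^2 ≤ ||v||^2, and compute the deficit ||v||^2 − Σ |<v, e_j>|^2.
Σ |<v, e_j>|^2 = 44/3; ||v||^2 = 20; deficit = 16/3

Write each e_j = u_j / sqrt(<u_j, u_j>) where u_j is the displayed integer vector. Then <v, e_j> = <v, u_j> / sqrt(<u_j, u_j>), so |<v, e_j>|^2 = <v, u_j>^2 / <u_j, u_j>.
Coefficients: <v, e_1> = -4/sqrt(6), <v, e_2> = 0/sqrt(6), <v, e_3> = -24/sqrt(48).
Square and sum: Σ |<v, e_j>|^2 = 44/3.
Compute ||v||^2 = v·v = 20.
Deficit = 20 − 44/3 = 16/3 ≥ 0, confirming Bessel's inequality. (The deficit equals ||v − Σ <v,e_j> e_j||^2, the squared distance from v to span{e_j}.)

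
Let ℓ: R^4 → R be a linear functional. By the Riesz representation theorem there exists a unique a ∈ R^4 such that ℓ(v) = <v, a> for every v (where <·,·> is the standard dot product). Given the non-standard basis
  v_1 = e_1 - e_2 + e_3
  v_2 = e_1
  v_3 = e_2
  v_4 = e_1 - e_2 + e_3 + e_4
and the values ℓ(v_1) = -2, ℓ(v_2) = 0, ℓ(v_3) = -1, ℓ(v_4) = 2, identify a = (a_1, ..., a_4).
a = (0, -1, -3, 4)

Write a = (a_1, ..., a_4) in the standard basis. For each basis vector v_i, ℓ(v_i) = <v_i, a> is a linear equation in the a_j's. Collect the n equations into a matrix system V a = ℓ, where row i of V is v_i (expressed in the standard basis). Since V is invertible (lower-triangular with 1s on the diagonal, up to permutation), solve by back-substitution:
  V =
[[1, -1, 1, 0],
 [1, 0, 0, 0],
 [0, 1, 0, 0],
 [1, -1, 1, 1]]
  V a = (-2, 0, -1, 2)
Solving gives a = (0, -1, -3, 4).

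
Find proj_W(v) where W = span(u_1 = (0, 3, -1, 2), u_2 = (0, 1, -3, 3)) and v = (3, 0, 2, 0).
proj_W(v) = (0, 21/61, 73/61, -56/61)

Set up U = [u_1 | ... | u_2] ∈ R^(4×2). The projector onto W = col(U) is P = U (U^T U)^(-1) U^T.
Compute U^T U =
  [14, 12]
  [12, 19],
and U^T v = (-2, -6).
Solve U^T U · c = U^T v for the coefficients: c = (17/61, -30/61). The projection is proj_W(v) = U c.
Check: (v - proj_W(v)) · u_1 = 0  (should be 0).
Check: (v - proj_W(v)) · u_2 = 0  (should be 0).
Result: proj_W(v) = (0, 21/61, 73/61, -56/61).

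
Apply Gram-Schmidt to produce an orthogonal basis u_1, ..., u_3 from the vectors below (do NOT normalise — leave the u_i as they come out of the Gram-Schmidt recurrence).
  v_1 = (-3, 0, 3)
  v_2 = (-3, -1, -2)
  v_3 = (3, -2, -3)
Orthogonal basis:
  u_1 = (-3, 0, 3)
  u_2 = (-5/2, -1, -5/2)
  u_3 = (10/27, -50/27, 10/27)

Apply the Gram-Schmidt recurrence
  u_1 = v_1
  u_i = v_i − Σ_{j<i} ((v_i · u_j) / (u_j · u_j)) · u_j.

Step by step this gives:
  u_1 = (-3, 0, 3)
  u_2 = (-5/2, -1, -5/2)
  u_3 = (10/27, -50/27, 10/27)

Orthogonality check:
  u_2 · u_1 = 0 (should be 0)
  u_3 · u_1 = 0 (should be 0)
  u_3 · u_2 = 0 (should be 0)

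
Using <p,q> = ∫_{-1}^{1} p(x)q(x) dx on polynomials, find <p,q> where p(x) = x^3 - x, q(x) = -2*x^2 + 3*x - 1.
<p,q> = -4/5

Expand the product: p(x)·q(x) = -2*x^5 + 3*x^4 + x^3 - 3*x^2 + x.
∫_{-1}^{1} of each monomial x^k gives [2/(k+1) if k even, 0 if k odd]. Integrating term-by-term (or equivalently evaluating the antiderivative F(x) = -x^6/3 + 3*x^5/5 + x^4/4 - x^3 + x^2/2 at the endpoints):
  F(1) − F(−1) = 1/60 − (49/60) = -4/5.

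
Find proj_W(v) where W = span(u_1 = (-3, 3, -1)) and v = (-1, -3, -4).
proj_W(v) = (6/19, -6/19, 2/19)

Set up U = [u_1 | ... | u_1] ∈ R^(3×1). The projector onto W = col(U) is P = U (U^T U)^(-1) U^T.
Compute U^T U =
  [19],
and U^T v = (-2).
Solve U^T U · c = U^T v for the coefficients: c = (-2/19). The projection is proj_W(v) = U c.
Check: (v - proj_W(v)) · u_1 = 0  (should be 0).
Result: proj_W(v) = (6/19, -6/19, 2/19).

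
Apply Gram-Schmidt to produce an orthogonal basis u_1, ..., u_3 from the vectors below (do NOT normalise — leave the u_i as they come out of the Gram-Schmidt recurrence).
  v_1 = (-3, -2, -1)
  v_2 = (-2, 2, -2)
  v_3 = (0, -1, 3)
Orthogonal basis:
  u_1 = (-3, -2, -1)
  u_2 = (-8/7, 18/7, -12/7)
  u_3 = (-39/38, 13/19, 65/38)

Apply the Gram-Schmidt recurrence
  u_1 = v_1
  u_i = v_i − Σ_{j<i} ((v_i · u_j) / (u_j · u_j)) · u_j.

Step by step this gives:
  u_1 = (-3, -2, -1)
  u_2 = (-8/7, 18/7, -12/7)
  u_3 = (-39/38, 13/19, 65/38)

Orthogonality check:
  u_2 · u_1 = 0 (should be 0)
  u_3 · u_1 = 0 (should be 0)
  u_3 · u_2 = 0 (should be 0)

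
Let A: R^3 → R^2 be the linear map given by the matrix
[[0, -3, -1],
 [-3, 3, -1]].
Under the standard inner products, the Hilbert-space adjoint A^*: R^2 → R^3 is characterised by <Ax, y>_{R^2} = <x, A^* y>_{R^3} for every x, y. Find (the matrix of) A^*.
A^* = A^T =
[[0, -3],
 [-3, 3],
 [-1, -1]]

For real matrices with standard dot products, the defining identity <Ax, y> = <x, A^* y> gives (Ax)^T y = x^T (A^*) y, i.e. x^T A^T y = x^T (A^*) y. Since this holds for all x, y, we must have A^* = A^T. Therefore
A^* =
[[0, -3],
 [-3, 3],
 [-1, -1]].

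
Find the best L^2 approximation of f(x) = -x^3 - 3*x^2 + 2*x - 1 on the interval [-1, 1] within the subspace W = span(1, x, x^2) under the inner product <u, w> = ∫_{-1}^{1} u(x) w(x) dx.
g(x) = -3*x^2 + 7*x/5 - 1

The best approximation g ∈ W is the orthogonal projection of f onto W. Writing g = a_0 + a_1 x + a_2 x^2, the coefficients solve the normal equations G · a = b where
  G_{ij} = <φ_i, φ_j> and b_i = <f, φ_i>, with φ_0 = 1, φ_1 = x, φ_2 = x^2.
G =
  [2, 0, 2/3]
  [0, 2/3, 0]
  [2/3, 0, 2/5],
b = (-4, 14/15, -28/15).
Solving gives a_0 = -1, a_1 = 7/5, a_2 = -3, so
  g(x) = -3*x^2 + 7*x/5 - 1.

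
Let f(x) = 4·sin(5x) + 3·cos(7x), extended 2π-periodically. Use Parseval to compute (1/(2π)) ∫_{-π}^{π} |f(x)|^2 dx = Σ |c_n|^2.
Σ |c_n|^2 = 25/2

Expand |f|^2 and use orthogonality of {sin(nx), cos(mx)} on [-π, π]:
  ∫_{-π}^{π} sin(nx)^2 dx = π, ∫ cos(mx)^2 dx = π, and cross terms integrate to 0.
So ∫_{-π}^{π} f(x)^2 dx = 4^2 · π + 3^2 · π = (16 + 9)π.
Divide by 2π: (16 + 9)/2 = 25/2.
By Parseval, this equals Σ |c_n|^2.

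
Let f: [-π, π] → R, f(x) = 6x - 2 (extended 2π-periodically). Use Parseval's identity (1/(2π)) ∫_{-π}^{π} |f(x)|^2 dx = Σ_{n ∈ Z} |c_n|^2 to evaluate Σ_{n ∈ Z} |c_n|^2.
Σ |c_n|^2 = 12π^2 + 4

Expand and integrate term by term over [-π, π]:
  ∫ (6x)^2 dx = 36·(2π^3/3); ∫ 2·6·(-2)·x dx = 0 (odd integrand); ∫ (-2)^2 dx = 4·2π.
So (1/(2π)) ∫_{-π}^{π} (6x - 2)^2 dx = 36π^2/3 + 4 = 12π^2 + 4.
Parseval ⇒ Σ |c_n|^2 = 12π^2 + 4.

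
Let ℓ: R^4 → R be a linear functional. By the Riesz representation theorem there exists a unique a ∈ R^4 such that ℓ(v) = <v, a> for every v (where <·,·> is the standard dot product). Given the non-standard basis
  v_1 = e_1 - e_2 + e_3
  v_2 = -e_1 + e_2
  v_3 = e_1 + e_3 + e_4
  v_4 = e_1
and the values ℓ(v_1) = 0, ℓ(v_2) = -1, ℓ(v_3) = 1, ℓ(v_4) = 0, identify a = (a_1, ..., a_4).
a = (0, -1, -1, 2)

Write a = (a_1, ..., a_4) in the standard basis. For each basis vector v_i, ℓ(v_i) = <v_i, a> is a linear equation in the a_j's. Collect the n equations into a matrix system V a = ℓ, where row i of V is v_i (expressed in the standard basis). Since V is invertible (lower-triangular with 1s on the diagonal, up to permutation), solve by back-substitution:
  V =
[[1, -1, 1, 0],
 [-1, 1, 0, 0],
 [1, 0, 1, 1],
 [1, 0, 0, 0]]
  V a = (0, -1, 1, 0)
Solving gives a = (0, -1, -1, 2).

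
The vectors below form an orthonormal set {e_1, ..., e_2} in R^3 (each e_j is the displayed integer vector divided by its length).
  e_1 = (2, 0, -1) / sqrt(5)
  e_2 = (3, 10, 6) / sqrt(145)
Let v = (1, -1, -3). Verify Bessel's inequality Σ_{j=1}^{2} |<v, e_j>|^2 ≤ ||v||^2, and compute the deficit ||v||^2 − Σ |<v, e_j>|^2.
Σ |<v, e_j>|^2 = 270/29; ||v||^2 = 11; deficit = 49/29

Write each e_j = u_j / sqrt(<u_j, u_j>) where u_j is the displayed integer vector. Then <v, e_j> = <v, u_j> / sqrt(<u_j, u_j>), so |<v, e_j>|^2 = <v, u_j>^2 / <u_j, u_j>.
Coefficients: <v, e_1> = 5/sqrt(5), <v, e_2> = -25/sqrt(145).
Square and sum: Σ |<v, e_j>|^2 = 270/29.
Compute ||v||^2 = v·v = 11.
Deficit = 11 − 270/29 = 49/29 ≥ 0, confirming Bessel's inequality. (The deficit equals ||v − Σ <v,e_j> e_j||^2, the squared distance from v to span{e_j}.)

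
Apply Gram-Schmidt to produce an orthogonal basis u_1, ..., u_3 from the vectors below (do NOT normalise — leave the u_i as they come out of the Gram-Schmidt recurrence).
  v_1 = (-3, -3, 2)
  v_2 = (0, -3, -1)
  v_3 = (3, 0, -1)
Orthogonal basis:
  u_1 = (-3, -3, 2)
  u_2 = (21/22, -45/22, -18/11)
  u_3 = (18/19, -6/19, 18/19)

Apply the Gram-Schmidt recurrence
  u_1 = v_1
  u_i = v_i − Σ_{j<i} ((v_i · u_j) / (u_j · u_j)) · u_j.

Step by step this gives:
  u_1 = (-3, -3, 2)
  u_2 = (21/22, -45/22, -18/11)
  u_3 = (18/19, -6/19, 18/19)

Orthogonality check:
  u_2 · u_1 = 0 (should be 0)
  u_3 · u_1 = 0 (should be 0)
  u_3 · u_2 = 0 (should be 0)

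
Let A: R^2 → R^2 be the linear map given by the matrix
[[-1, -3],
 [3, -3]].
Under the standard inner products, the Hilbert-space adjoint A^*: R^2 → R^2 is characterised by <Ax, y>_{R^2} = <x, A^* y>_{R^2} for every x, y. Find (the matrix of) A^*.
A^* = A^T =
[[-1, 3],
 [-3, -3]]

For real matrices with standard dot products, the defining identity <Ax, y> = <x, A^* y> gives (Ax)^T y = x^T (A^*) y, i.e. x^T A^T y = x^T (A^*) y. Since this holds for all x, y, we must have A^* = A^T. Therefore
A^* =
[[-1, 3],
 [-3, -3]].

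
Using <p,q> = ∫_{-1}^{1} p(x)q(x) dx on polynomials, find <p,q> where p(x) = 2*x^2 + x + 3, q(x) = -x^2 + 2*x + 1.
<p,q> = 88/15

Expand the product: p(x)·q(x) = -2*x^4 + 3*x^3 + x^2 + 7*x + 3.
∫_{-1}^{1} of each monomial x^k gives [2/(k+1) if k even, 0 if k odd]. Integrating term-by-term (or equivalently evaluating the antiderivative F(x) = -2*x^5/5 + 3*x^4/4 + x^3/3 + 7*x^2/2 + 3*x at the endpoints):
  F(1) − F(−1) = 431/60 − (79/60) = 88/15.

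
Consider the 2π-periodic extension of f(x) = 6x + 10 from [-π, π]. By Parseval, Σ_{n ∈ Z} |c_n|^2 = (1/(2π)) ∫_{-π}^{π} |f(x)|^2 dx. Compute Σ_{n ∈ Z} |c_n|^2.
Σ |c_n|^2 = 12π^2 + 100

Expand and integrate term by term over [-π, π]:
  ∫ (6x)^2 dx = 36·(2π^3/3); ∫ 2·6·(10)·x dx = 0 (odd integrand); ∫ 10^2 dx = 100·2π.
So (1/(2π)) ∫_{-π}^{π} (6x + 10)^2 dx = 36π^2/3 + 100 = 12π^2 + 100.
Parseval ⇒ Σ |c_n|^2 = 12π^2 + 100.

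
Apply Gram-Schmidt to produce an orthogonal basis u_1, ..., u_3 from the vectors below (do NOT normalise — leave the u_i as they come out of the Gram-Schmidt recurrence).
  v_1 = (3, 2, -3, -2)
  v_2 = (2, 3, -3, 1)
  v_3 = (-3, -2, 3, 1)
Orthogonal basis:
  u_1 = (3, 2, -3, -2)
  u_2 = (-5/26, 20/13, -21/26, 32/13)
  u_3 = (-67/237, 62/237, 1/79, -43/237)

Apply the Gram-Schmidt recurrence
  u_1 = v_1
  u_i = v_i − Σ_{j<i} ((v_i · u_j) / (u_j · u_j)) · u_j.

Step by step this gives:
  u_1 = (3, 2, -3, -2)
  u_2 = (-5/26, 20/13, -21/26, 32/13)
  u_3 = (-67/237, 62/237, 1/79, -43/237)

Orthogonality check:
  u_2 · u_1 = 0 (should be 0)
  u_3 · u_1 = 0 (should be 0)
  u_3 · u_2 = 0 (should be 0)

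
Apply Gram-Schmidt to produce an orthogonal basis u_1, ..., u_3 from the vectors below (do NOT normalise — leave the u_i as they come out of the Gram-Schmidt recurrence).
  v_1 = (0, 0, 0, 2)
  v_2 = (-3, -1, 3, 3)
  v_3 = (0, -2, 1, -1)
Orthogonal basis:
  u_1 = (0, 0, 0, 2)
  u_2 = (-3, -1, 3, 0)
  u_3 = (15/19, -33/19, 4/19, 0)

Apply the Gram-Schmidt recurrence
  u_1 = v_1
  u_i = v_i − Σ_{j<i} ((v_i · u_j) / (u_j · u_j)) · u_j.

Step by step this gives:
  u_1 = (0, 0, 0, 2)
  u_2 = (-3, -1, 3, 0)
  u_3 = (15/19, -33/19, 4/19, 0)

Orthogonality check:
  u_2 · u_1 = 0 (should be 0)
  u_3 · u_1 = 0 (should be 0)
  u_3 · u_2 = 0 (should be 0)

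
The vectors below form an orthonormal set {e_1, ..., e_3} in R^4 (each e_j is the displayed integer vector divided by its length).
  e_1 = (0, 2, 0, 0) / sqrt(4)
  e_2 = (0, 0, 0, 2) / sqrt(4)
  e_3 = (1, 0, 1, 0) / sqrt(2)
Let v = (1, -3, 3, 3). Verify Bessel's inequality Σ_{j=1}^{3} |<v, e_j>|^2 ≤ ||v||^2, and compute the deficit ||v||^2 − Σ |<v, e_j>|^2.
Σ |<v, e_j>|^2 = 26; ||v||^2 = 28; deficit = 2

Write each e_j = u_j / sqrt(<u_j, u_j>) where u_j is the displayed integer vector. Then <v, e_j> = <v, u_j> / sqrt(<u_j, u_j>), so |<v, e_j>|^2 = <v, u_j>^2 / <u_j, u_j>.
Coefficients: <v, e_1> = -6/sqrt(4), <v, e_2> = 6/sqrt(4), <v, e_3> = 4/sqrt(2).
Square and sum: Σ |<v, e_j>|^2 = 26.
Compute ||v||^2 = v·v = 28.
Deficit = 28 − 26 = 2 ≥ 0, confirming Bessel's inequality. (The deficit equals ||v − Σ <v,e_j> e_j||^2, the squared distance from v to span{e_j}.)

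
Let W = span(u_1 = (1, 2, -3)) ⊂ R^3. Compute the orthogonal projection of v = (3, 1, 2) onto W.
proj_W(v) = (-1/14, -1/7, 3/14)

Set up U = [u_1 | ... | u_1] ∈ R^(3×1). The projector onto W = col(U) is P = U (U^T U)^(-1) U^T.
Compute U^T U =
  [14],
and U^T v = (-1).
Solve U^T U · c = U^T v for the coefficients: c = (-1/14). The projection is proj_W(v) = U c.
Check: (v - proj_W(v)) · u_1 = 0  (should be 0).
Result: proj_W(v) = (-1/14, -1/7, 3/14).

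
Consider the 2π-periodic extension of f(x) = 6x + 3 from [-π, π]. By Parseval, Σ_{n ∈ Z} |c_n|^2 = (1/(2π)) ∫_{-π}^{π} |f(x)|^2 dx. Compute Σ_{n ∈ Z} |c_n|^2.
Σ |c_n|^2 = 12π^2 + 9

Expand and integrate term by term over [-π, π]:
  ∫ (6x)^2 dx = 36·(2π^3/3); ∫ 2·6·(3)·x dx = 0 (odd integrand); ∫ 3^2 dx = 9·2π.
So (1/(2π)) ∫_{-π}^{π} (6x + 3)^2 dx = 36π^2/3 + 9 = 12π^2 + 9.
Parseval ⇒ Σ |c_n|^2 = 12π^2 + 9.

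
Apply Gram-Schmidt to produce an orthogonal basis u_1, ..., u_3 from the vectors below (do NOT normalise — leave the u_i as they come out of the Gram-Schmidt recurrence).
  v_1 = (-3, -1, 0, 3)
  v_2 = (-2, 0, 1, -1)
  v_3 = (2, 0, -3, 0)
Orthogonal basis:
  u_1 = (-3, -1, 0, 3)
  u_2 = (-29/19, 3/19, 1, -28/19)
  u_3 = (-13/21, -1/7, -40/21, -2/3)

Apply the Gram-Schmidt recurrence
  u_1 = v_1
  u_i = v_i − Σ_{j<i} ((v_i · u_j) / (u_j · u_j)) · u_j.

Step by step this gives:
  u_1 = (-3, -1, 0, 3)
  u_2 = (-29/19, 3/19, 1, -28/19)
  u_3 = (-13/21, -1/7, -40/21, -2/3)

Orthogonality check:
  u_2 · u_1 = 0 (should be 0)
  u_3 · u_1 = 0 (should be 0)
  u_3 · u_2 = 0 (should be 0)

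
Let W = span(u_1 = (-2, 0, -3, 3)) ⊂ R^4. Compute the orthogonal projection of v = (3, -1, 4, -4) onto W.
proj_W(v) = (30/11, 0, 45/11, -45/11)

Set up U = [u_1 | ... | u_1] ∈ R^(4×1). The projector onto W = col(U) is P = U (U^T U)^(-1) U^T.
Compute U^T U =
  [22],
and U^T v = (-30).
Solve U^T U · c = U^T v for the coefficients: c = (-15/11). The projection is proj_W(v) = U c.
Check: (v - proj_W(v)) · u_1 = 0  (should be 0).
Result: proj_W(v) = (30/11, 0, 45/11, -45/11).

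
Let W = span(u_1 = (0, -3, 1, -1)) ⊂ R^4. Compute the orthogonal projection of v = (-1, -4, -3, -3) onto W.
proj_W(v) = (0, -36/11, 12/11, -12/11)

Set up U = [u_1 | ... | u_1] ∈ R^(4×1). The projector onto W = col(U) is P = U (U^T U)^(-1) U^T.
Compute U^T U =
  [11],
and U^T v = (12).
Solve U^T U · c = U^T v for the coefficients: c = (12/11). The projection is proj_W(v) = U c.
Check: (v - proj_W(v)) · u_1 = 0  (should be 0).
Result: proj_W(v) = (0, -36/11, 12/11, -12/11).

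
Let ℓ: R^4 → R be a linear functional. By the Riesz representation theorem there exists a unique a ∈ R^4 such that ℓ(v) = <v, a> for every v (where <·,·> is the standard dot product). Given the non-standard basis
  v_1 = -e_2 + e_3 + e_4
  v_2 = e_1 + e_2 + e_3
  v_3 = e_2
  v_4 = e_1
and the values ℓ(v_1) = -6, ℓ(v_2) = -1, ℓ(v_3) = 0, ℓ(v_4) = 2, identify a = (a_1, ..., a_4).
a = (2, 0, -3, -3)

Write a = (a_1, ..., a_4) in the standard basis. For each basis vector v_i, ℓ(v_i) = <v_i, a> is a linear equation in the a_j's. Collect the n equations into a matrix system V a = ℓ, where row i of V is v_i (expressed in the standard basis). Since V is invertible (lower-triangular with 1s on the diagonal, up to permutation), solve by back-substitution:
  V =
[[0, -1, 1, 1],
 [1, 1, 1, 0],
 [0, 1, 0, 0],
 [1, 0, 0, 0]]
  V a = (-6, -1, 0, 2)
Solving gives a = (2, 0, -3, -3).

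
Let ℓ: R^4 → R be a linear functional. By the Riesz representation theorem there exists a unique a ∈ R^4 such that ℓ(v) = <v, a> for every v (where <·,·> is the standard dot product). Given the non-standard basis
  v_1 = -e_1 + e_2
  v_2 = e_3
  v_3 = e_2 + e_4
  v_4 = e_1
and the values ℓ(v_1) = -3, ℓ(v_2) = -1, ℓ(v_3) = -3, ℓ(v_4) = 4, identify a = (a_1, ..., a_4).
a = (4, 1, -1, -4)

Write a = (a_1, ..., a_4) in the standard basis. For each basis vector v_i, ℓ(v_i) = <v_i, a> is a linear equation in the a_j's. Collect the n equations into a matrix system V a = ℓ, where row i of V is v_i (expressed in the standard basis). Since V is invertible (lower-triangular with 1s on the diagonal, up to permutation), solve by back-substitution:
  V =
[[-1, 1, 0, 0],
 [0, 0, 1, 0],
 [0, 1, 0, 1],
 [1, 0, 0, 0]]
  V a = (-3, -1, -3, 4)
Solving gives a = (4, 1, -1, -4).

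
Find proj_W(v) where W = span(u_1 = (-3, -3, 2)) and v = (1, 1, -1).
proj_W(v) = (12/11, 12/11, -8/11)

Set up U = [u_1 | ... | u_1] ∈ R^(3×1). The projector onto W = col(U) is P = U (U^T U)^(-1) U^T.
Compute U^T U =
  [22],
and U^T v = (-8).
Solve U^T U · c = U^T v for the coefficients: c = (-4/11). The projection is proj_W(v) = U c.
Check: (v - proj_W(v)) · u_1 = 0  (should be 0).
Result: proj_W(v) = (12/11, 12/11, -8/11).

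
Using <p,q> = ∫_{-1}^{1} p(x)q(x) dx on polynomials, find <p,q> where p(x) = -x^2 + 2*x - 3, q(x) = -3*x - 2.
<p,q> = 28/3

Expand the product: p(x)·q(x) = 3*x^3 - 4*x^2 + 5*x + 6.
∫_{-1}^{1} of each monomial x^k gives [2/(k+1) if k even, 0 if k odd]. Integrating term-by-term (or equivalently evaluating the antiderivative F(x) = 3*x^4/4 - 4*x^3/3 + 5*x^2/2 + 6*x at the endpoints):
  F(1) − F(−1) = 95/12 − (-17/12) = 28/3.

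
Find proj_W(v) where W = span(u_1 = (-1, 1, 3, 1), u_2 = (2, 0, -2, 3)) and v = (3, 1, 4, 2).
proj_W(v) = (-8/179, 224/179, 456/179, 548/179)

Set up U = [u_1 | ... | u_2] ∈ R^(4×2). The projector onto W = col(U) is P = U (U^T U)^(-1) U^T.
Compute U^T U =
  [12, -5]
  [-5, 17],
and U^T v = (12, 4).
Solve U^T U · c = U^T v for the coefficients: c = (224/179, 108/179). The projection is proj_W(v) = U c.
Check: (v - proj_W(v)) · u_1 = 0  (should be 0).
Check: (v - proj_W(v)) · u_2 = 0  (should be 0).
Result: proj_W(v) = (-8/179, 224/179, 456/179, 548/179).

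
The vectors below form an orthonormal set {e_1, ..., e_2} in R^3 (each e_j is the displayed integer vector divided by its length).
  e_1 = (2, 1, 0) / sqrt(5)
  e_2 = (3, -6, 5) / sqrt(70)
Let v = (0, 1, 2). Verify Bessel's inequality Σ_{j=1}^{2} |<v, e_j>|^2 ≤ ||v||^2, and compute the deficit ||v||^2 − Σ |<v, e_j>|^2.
Σ |<v, e_j>|^2 = 3/7; ||v||^2 = 5; deficit = 32/7

Write each e_j = u_j / sqrt(<u_j, u_j>) where u_j is the displayed integer vector. Then <v, e_j> = <v, u_j> / sqrt(<u_j, u_j>), so |<v, e_j>|^2 = <v, u_j>^2 / <u_j, u_j>.
Coefficients: <v, e_1> = 1/sqrt(5), <v, e_2> = 4/sqrt(70).
Square and sum: Σ |<v, e_j>|^2 = 3/7.
Compute ||v||^2 = v·v = 5.
Deficit = 5 − 3/7 = 32/7 ≥ 0, confirming Bessel's inequality. (The deficit equals ||v − Σ <v,e_j> e_j||^2, the squared distance from v to span{e_j}.)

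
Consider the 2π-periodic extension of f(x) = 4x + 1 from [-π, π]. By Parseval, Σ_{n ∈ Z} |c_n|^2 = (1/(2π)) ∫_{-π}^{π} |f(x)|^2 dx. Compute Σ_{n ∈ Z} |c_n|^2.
Σ |c_n|^2 = 16π^2/3 + 1

Expand and integrate term by term over [-π, π]:
  ∫ (4x)^2 dx = 16·(2π^3/3); ∫ 2·4·(1)·x dx = 0 (odd integrand); ∫ 1^2 dx = 1·2π.
So (1/(2π)) ∫_{-π}^{π} (4x + 1)^2 dx = 16π^2/3 + 1 = 16π^2/3 + 1.
Parseval ⇒ Σ |c_n|^2 = 16π^2/3 + 1.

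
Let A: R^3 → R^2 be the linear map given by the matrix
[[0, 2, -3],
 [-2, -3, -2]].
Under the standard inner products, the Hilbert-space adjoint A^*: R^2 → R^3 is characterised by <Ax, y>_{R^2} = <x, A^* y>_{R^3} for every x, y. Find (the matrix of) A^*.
A^* = A^T =
[[0, -2],
 [2, -3],
 [-3, -2]]

For real matrices with standard dot products, the defining identity <Ax, y> = <x, A^* y> gives (Ax)^T y = x^T (A^*) y, i.e. x^T A^T y = x^T (A^*) y. Since this holds for all x, y, we must have A^* = A^T. Therefore
A^* =
[[0, -2],
 [2, -3],
 [-3, -2]].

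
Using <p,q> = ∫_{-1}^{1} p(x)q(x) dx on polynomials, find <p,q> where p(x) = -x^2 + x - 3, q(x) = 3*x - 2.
<p,q> = 46/3

Expand the product: p(x)·q(x) = -3*x^3 + 5*x^2 - 11*x + 6.
∫_{-1}^{1} of each monomial x^k gives [2/(k+1) if k even, 0 if k odd]. Integrating term-by-term (or equivalently evaluating the antiderivative F(x) = -3*x^4/4 + 5*x^3/3 - 11*x^2/2 + 6*x at the endpoints):
  F(1) − F(−1) = 17/12 − (-167/12) = 46/3.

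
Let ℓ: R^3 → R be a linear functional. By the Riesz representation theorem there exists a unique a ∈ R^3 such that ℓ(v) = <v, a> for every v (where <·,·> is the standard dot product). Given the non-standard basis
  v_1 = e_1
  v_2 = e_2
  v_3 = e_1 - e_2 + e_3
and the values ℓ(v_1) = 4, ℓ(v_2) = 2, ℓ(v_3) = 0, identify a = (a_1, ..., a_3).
a = (4, 2, -2)

Write a = (a_1, ..., a_3) in the standard basis. For each basis vector v_i, ℓ(v_i) = <v_i, a> is a linear equation in the a_j's. Collect the n equations into a matrix system V a = ℓ, where row i of V is v_i (expressed in the standard basis). Since V is invertible (lower-triangular with 1s on the diagonal, up to permutation), solve by back-substitution:
  V =
[[1, 0, 0],
 [0, 1, 0],
 [1, -1, 1]]
  V a = (4, 2, 0)
Solving gives a = (4, 2, -2).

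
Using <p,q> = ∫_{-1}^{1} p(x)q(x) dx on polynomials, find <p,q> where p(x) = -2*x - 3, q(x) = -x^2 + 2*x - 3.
<p,q> = 52/3

Expand the product: p(x)·q(x) = 2*x^3 - x^2 + 9.
∫_{-1}^{1} of each monomial x^k gives [2/(k+1) if k even, 0 if k odd]. Integrating term-by-term (or equivalently evaluating the antiderivative F(x) = x^4/2 - x^3/3 + 9*x at the endpoints):
  F(1) − F(−1) = 55/6 − (-49/6) = 52/3.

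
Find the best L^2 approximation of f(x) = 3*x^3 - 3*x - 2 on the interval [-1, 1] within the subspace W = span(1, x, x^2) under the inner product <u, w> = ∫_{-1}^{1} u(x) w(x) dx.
g(x) = -6*x/5 - 2

The best approximation g ∈ W is the orthogonal projection of f onto W. Writing g = a_0 + a_1 x + a_2 x^2, the coefficients solve the normal equations G · a = b where
  G_{ij} = <φ_i, φ_j> and b_i = <f, φ_i>, with φ_0 = 1, φ_1 = x, φ_2 = x^2.
G =
  [2, 0, 2/3]
  [0, 2/3, 0]
  [2/3, 0, 2/5],
b = (-4, -4/5, -4/3).
Solving gives a_0 = -2, a_1 = -6/5, a_2 = 0, so
  g(x) = -6*x/5 - 2.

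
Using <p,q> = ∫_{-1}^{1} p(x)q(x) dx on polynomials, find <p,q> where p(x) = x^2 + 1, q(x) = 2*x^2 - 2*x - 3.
<p,q> = -88/15

Expand the product: p(x)·q(x) = 2*x^4 - 2*x^3 - x^2 - 2*x - 3.
∫_{-1}^{1} of each monomial x^k gives [2/(k+1) if k even, 0 if k odd]. Integrating term-by-term (or equivalently evaluating the antiderivative F(x) = 2*x^5/5 - x^4/2 - x^3/3 - x^2 - 3*x at the endpoints):
  F(1) − F(−1) = -133/30 − (43/30) = -88/15.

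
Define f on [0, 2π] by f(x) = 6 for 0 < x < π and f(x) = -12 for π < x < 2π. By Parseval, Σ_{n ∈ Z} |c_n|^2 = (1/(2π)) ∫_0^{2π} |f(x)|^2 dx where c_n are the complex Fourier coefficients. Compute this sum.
Σ |c_n|^2 = 90

Parseval equates the L^2 energy of f (normalised by 1/(2π)) with the ℓ^2 sum of its Fourier coefficients: (1/(2π)) ∫_0^{2π} |f|^2 = Σ |c_n|^2.
Compute the left side: (1/(2π)) [∫_0^π 6^2 dx + ∫_π^{2π} (-12)^2 dx] = (1/(2π)) · (36π + 144π) = (36 + 144)/2 = 90.
So Σ_{n ∈ Z} |c_n|^2 = 90.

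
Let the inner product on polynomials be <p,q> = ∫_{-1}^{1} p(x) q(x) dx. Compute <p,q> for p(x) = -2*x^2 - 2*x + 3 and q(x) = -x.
<p,q> = 4/3

Expand the product: p(x)·q(x) = 2*x^3 + 2*x^2 - 3*x.
∫_{-1}^{1} of each monomial x^k gives [2/(k+1) if k even, 0 if k odd]. Integrating term-by-term (or equivalently evaluating the antiderivative F(x) = x^4/2 + 2*x^3/3 - 3*x^2/2 at the endpoints):
  F(1) − F(−1) = -1/3 − (-5/3) = 4/3.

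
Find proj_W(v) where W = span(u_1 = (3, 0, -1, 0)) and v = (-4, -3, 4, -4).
proj_W(v) = (-24/5, 0, 8/5, 0)

Set up U = [u_1 | ... | u_1] ∈ R^(4×1). The projector onto W = col(U) is P = U (U^T U)^(-1) U^T.
Compute U^T U =
  [10],
and U^T v = (-16).
Solve U^T U · c = U^T v for the coefficients: c = (-8/5). The projection is proj_W(v) = U c.
Check: (v - proj_W(v)) · u_1 = 0  (should be 0).
Result: proj_W(v) = (-24/5, 0, 8/5, 0).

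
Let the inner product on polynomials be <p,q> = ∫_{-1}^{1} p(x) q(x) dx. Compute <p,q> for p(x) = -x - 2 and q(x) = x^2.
<p,q> = -4/3

Expand the product: p(x)·q(x) = -x^3 - 2*x^2.
∫_{-1}^{1} of each monomial x^k gives [2/(k+1) if k even, 0 if k odd]. Integrating term-by-term (or equivalently evaluating the antiderivative F(x) = -x^4/4 - 2*x^3/3 at the endpoints):
  F(1) − F(−1) = -11/12 − (5/12) = -4/3.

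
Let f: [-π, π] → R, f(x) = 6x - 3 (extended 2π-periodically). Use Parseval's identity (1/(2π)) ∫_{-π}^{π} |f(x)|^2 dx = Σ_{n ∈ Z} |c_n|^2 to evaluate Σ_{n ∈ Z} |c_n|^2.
Σ |c_n|^2 = 12π^2 + 9

Expand and integrate term by term over [-π, π]:
  ∫ (6x)^2 dx = 36·(2π^3/3); ∫ 2·6·(-3)·x dx = 0 (odd integrand); ∫ (-3)^2 dx = 9·2π.
So (1/(2π)) ∫_{-π}^{π} (6x - 3)^2 dx = 36π^2/3 + 9 = 12π^2 + 9.
Parseval ⇒ Σ |c_n|^2 = 12π^2 + 9.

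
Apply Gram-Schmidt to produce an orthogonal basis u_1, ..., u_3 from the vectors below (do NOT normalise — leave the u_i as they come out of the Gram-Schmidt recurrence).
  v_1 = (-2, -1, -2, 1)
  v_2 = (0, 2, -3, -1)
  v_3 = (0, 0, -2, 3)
Orthogonal basis:
  u_1 = (-2, -1, -2, 1)
  u_2 = (3/5, 23/10, -12/5, -13/10)
  u_3 = (178/131, 71/131, -57/131, 313/131)

Apply the Gram-Schmidt recurrence
  u_1 = v_1
  u_i = v_i − Σ_{j<i} ((v_i · u_j) / (u_j · u_j)) · u_j.

Step by step this gives:
  u_1 = (-2, -1, -2, 1)
  u_2 = (3/5, 23/10, -12/5, -13/10)
  u_3 = (178/131, 71/131, -57/131, 313/131)

Orthogonality check:
  u_2 · u_1 = 0 (should be 0)
  u_3 · u_1 = 0 (should be 0)
  u_3 · u_2 = 0 (should be 0)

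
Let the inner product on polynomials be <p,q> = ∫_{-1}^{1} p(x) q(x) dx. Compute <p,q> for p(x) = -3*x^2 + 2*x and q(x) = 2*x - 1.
<p,q> = 14/3

Expand the product: p(x)·q(x) = -6*x^3 + 7*x^2 - 2*x.
∫_{-1}^{1} of each monomial x^k gives [2/(k+1) if k even, 0 if k odd]. Integrating term-by-term (or equivalently evaluating the antiderivative F(x) = -3*x^4/2 + 7*x^3/3 - x^2 at the endpoints):
  F(1) − F(−1) = -1/6 − (-29/6) = 14/3.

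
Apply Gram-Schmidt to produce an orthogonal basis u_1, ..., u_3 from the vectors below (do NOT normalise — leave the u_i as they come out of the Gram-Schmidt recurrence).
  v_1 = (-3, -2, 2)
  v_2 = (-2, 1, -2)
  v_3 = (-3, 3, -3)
Orthogonal basis:
  u_1 = (-3, -2, 2)
  u_2 = (-2, 1, -2)
  u_3 = (-10/51, 50/51, 35/51)

Apply the Gram-Schmidt recurrence
  u_1 = v_1
  u_i = v_i − Σ_{j<i} ((v_i · u_j) / (u_j · u_j)) · u_j.

Step by step this gives:
  u_1 = (-3, -2, 2)
  u_2 = (-2, 1, -2)
  u_3 = (-10/51, 50/51, 35/51)

Orthogonality check:
  u_2 · u_1 = 0 (should be 0)
  u_3 · u_1 = 0 (should be 0)
  u_3 · u_2 = 0 (should be 0)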